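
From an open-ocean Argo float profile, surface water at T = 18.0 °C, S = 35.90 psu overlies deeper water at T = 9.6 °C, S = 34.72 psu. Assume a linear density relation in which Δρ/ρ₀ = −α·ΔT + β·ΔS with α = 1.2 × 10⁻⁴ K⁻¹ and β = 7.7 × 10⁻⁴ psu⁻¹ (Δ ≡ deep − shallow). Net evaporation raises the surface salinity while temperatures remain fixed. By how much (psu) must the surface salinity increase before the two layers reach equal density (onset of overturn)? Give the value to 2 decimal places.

0.13 psu

Neutral buoyancy requires −α(T_deep − T_surf) + β(S_deep − S_surf′) = 0.
S_surf′ = S_deep − (α/β)·ΔT = 34.72 − (1.2 × 10⁻⁴/7.7 × 10⁻⁴)·(-8.4) = 36.0291 psu.
Increase required: 36.0291 − 35.90 = 0.1291 psu.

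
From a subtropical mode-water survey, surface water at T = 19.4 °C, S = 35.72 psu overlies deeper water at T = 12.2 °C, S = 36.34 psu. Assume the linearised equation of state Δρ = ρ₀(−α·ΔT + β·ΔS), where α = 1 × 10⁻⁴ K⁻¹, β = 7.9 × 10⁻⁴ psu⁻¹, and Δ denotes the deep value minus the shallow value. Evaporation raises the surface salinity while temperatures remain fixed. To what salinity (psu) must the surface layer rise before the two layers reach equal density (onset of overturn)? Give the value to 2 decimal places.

37.25 psu

Neutral buoyancy requires −α(T_deep − T_surf) + β(S_deep − S_surf′) = 0.
S_surf′ = S_deep − (α/β)·ΔT = 36.34 − (1 × 10⁻⁴/7.9 × 10⁻⁴)·(-7.2) = 37.2514 psu.
Increase required: 37.2514 − 35.72 = 1.5314 psu.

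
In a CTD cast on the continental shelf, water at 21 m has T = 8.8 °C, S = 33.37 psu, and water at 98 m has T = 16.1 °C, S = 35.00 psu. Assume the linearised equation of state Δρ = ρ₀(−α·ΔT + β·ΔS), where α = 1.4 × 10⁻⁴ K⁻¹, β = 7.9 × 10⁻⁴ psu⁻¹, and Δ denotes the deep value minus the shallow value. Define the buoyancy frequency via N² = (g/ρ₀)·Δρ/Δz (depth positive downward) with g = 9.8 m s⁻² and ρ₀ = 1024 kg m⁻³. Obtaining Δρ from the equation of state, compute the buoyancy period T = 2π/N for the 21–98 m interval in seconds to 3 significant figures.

ΔT = +7.3 K, ΔS = +1.63 psu (deep − shallow).
Δρ/ρ₀ = −αΔT + βΔS = -1.022 × 10⁻³ + 1.2877 × 10⁻³ = 2.657 × 10⁻⁴, so Δρ ≈ 0.2721 kg m⁻³.
N² = (g/ρ₀)·Δρ/Δz = g·(Δρ/ρ₀)/Δz = 9.8 × 2.657 × 10⁻⁴ / 77 = 3.3816 × 10⁻⁵ s⁻².
N = √(3.3816 × 10⁻⁵) = 5.8152 × 10⁻³ rad s⁻¹ → T = 2π/N = 1.0805 × 10³ s ≈ 1.08 × 10³ s.

1.08 × 10³ s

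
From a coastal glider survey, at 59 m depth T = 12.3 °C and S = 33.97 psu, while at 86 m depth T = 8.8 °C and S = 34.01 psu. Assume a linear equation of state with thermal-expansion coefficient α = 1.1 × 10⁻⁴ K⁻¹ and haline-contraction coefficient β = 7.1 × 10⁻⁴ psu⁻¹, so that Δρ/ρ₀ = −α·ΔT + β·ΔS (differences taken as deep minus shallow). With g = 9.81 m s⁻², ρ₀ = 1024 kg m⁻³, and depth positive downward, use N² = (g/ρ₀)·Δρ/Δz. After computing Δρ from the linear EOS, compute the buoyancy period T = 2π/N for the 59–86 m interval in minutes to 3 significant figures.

ΔT = -3.5 K, ΔS = +0.04 psu (deep − shallow).
Δρ/ρ₀ = −αΔT + βΔS = 3.85 × 10⁻⁴ + 2.84 × 10⁻⁵ = 4.134 × 10⁻⁴, so Δρ ≈ 0.4233 kg m⁻³.
N² = (g/ρ₀)·Δρ/Δz = g·(Δρ/ρ₀)/Δz = 9.81 × 4.134 × 10⁻⁴ / 27 = 1.5020 × 10⁻⁴ s⁻².
N = √(1.5020 × 10⁻⁴) = 0.012256 rad s⁻¹ → T = 2π/N = 512.66 s = 8.5443 min ≈ 8.54 min.

8.54 min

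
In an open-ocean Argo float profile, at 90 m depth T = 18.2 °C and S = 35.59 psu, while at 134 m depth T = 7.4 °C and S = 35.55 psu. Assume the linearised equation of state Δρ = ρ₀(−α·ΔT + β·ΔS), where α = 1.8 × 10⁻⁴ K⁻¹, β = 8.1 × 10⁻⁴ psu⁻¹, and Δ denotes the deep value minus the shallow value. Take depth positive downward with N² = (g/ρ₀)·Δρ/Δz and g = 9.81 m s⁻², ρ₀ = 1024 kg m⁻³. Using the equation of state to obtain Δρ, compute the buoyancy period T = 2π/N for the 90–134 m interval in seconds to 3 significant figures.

ΔT = -10.8 K, ΔS = -0.04 psu (deep − shallow).
Δρ/ρ₀ = −αΔT + βΔS = 1.944 × 10⁻³ − 3.24 × 10⁻⁵ = 1.9116 × 10⁻³, so Δρ ≈ 1.957 kg m⁻³.
N² = (g/ρ₀)·Δρ/Δz = g·(Δρ/ρ₀)/Δz = 9.81 × 1.9116 × 10⁻³ / 44 = 4.2620 × 10⁻⁴ s⁻².
N = √(4.2620 × 10⁻⁴) = 0.020645 rad s⁻¹ → T = 2π/N = 304.34 s ≈ 304 s.

304 s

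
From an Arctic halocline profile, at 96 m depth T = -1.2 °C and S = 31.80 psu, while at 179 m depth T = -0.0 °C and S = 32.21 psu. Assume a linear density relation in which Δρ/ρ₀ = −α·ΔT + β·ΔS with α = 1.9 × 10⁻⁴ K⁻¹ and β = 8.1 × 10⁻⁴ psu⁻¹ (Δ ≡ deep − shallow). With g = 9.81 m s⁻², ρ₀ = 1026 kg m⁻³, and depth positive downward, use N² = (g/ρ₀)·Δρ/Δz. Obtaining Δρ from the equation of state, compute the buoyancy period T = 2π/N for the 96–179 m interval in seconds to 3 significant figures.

1.79 × 10³ s

ΔT = +1.2 K, ΔS = +0.41 psu (deep − shallow).
Δρ/ρ₀ = −αΔT + βΔS = -2.28 × 10⁻⁴ + 3.321 × 10⁻⁴ = 1.041 × 10⁻⁴, so Δρ ≈ 0.1068 kg m⁻³.
N² = (g/ρ₀)·Δρ/Δz = g·(Δρ/ρ₀)/Δz = 9.81 × 1.041 × 10⁻⁴ / 83 = 1.2304 × 10⁻⁵ s⁻².
N = √(1.2304 × 10⁻⁵) = 3.5077 × 10⁻³ rad s⁻¹ → T = 2π/N = 1.7913 × 10³ s ≈ 1.79 × 10³ s.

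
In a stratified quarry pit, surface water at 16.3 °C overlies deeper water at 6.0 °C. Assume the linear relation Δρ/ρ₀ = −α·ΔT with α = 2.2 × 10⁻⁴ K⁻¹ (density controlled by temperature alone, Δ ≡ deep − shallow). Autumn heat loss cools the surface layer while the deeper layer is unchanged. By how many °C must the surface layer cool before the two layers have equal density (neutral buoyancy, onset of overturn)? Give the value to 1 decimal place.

10.3 °C

With temperature the only control, equal density requires T_surf′ = T_deep.
T_surf′ = 6.0 °C.
Cooling required: 16.3 − 6.0 = 10.3 °C.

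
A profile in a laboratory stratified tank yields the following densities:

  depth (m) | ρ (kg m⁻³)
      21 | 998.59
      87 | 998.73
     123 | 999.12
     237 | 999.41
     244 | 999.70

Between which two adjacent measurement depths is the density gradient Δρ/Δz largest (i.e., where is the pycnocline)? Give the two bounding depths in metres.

237–244 m

Compute the density gradient over each adjacent pair:
  21–87 m: Δρ/Δz = 0.14/66 = 2.1 × 10⁻³ kg m⁻⁴
  87–123 m: Δρ/Δz = 0.39/36 = 0.011 kg m⁻⁴
  123–237 m: Δρ/Δz = 0.29/114 = 2.5 × 10⁻³ kg m⁻⁴
  237–244 m: Δρ/Δz = 0.29/7 = 0.041 kg m⁻⁴
The largest gradient is in the 237–244 m interval — the pycnocline.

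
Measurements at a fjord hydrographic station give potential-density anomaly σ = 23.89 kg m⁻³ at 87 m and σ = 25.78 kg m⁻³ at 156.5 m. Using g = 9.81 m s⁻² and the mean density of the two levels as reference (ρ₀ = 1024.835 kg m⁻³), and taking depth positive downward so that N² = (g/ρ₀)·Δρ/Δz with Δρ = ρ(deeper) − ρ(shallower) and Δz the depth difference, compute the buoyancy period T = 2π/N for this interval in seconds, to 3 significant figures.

389 s

Δρ = 1025.78 − 1023.89 = 1.89 kg m⁻³ over Δz = 156.5 − 87 = 69.5 m.
N² = (9.81/1024.835) × (1.89/69.5) = 2.6031 × 10⁻⁴ s⁻².
N = √(2.6031 × 10⁻⁴) = 0.016134 rad s⁻¹, so T = 2π/N = 389.44 s ≈ 389 s.
N² > 0, so the interval is statically stable.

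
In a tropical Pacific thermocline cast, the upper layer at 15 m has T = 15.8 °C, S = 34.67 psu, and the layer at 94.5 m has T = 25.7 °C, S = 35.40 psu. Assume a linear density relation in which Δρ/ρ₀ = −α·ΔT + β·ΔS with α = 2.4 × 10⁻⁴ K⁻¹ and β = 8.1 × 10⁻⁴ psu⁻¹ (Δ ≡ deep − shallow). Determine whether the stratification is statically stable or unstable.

unstable

ΔT = 25.7 − 15.8 = +9.9 K and ΔS = 35.40 − 34.67 = +0.73 psu (deep − shallow).
−αΔT = -2.376 × 10⁻³; βΔS = 5.913 × 10⁻⁴; sum Δρ/ρ₀ = -1.7847 × 10⁻³.
Δρ/ρ₀ < 0, so Δρ < 0: deeper water is lighter → statically unstable; the column would overturn.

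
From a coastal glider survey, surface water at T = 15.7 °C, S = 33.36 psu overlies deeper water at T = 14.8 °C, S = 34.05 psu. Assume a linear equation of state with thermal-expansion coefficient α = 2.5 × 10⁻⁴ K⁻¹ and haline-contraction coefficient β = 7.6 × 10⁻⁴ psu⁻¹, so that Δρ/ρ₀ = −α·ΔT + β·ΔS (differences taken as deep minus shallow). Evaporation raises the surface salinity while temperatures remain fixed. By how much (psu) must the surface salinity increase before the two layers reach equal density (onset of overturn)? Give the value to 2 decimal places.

Neutral buoyancy requires −α(T_deep − T_surf) + β(S_deep − S_surf′) = 0.
S_surf′ = S_deep − (α/β)·ΔT = 34.05 − (2.5 × 10⁻⁴/7.6 × 10⁻⁴)·(-0.9) = 34.3461 psu.
Increase required: 34.3461 − 33.36 = 0.9861 psu.

0.99 psu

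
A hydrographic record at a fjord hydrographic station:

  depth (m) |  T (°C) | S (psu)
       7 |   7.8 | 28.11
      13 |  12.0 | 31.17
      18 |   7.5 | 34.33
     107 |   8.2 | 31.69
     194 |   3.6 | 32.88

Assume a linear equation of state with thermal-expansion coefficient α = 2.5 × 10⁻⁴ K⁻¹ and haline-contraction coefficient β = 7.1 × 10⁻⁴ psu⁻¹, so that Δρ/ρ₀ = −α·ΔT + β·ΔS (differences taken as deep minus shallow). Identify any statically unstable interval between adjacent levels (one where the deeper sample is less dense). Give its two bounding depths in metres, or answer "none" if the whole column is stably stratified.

18–107 m

Evaluate Δρ/ρ₀ = −αΔT + βΔS across each adjacent pair:
  7–13 m: −αΔT+βΔS = −(2.5 × 10⁻⁴)(+4.2)+(7.1 × 10⁻⁴)(+3.06) = 1.1 × 10⁻³ → stable
  13–18 m: −αΔT+βΔS = −(2.5 × 10⁻⁴)(-4.5)+(7.1 × 10⁻⁴)(+3.16) = 3.4 × 10⁻³ → stable
  18–107 m: −αΔT+βΔS = −(2.5 × 10⁻⁴)(+0.7)+(7.1 × 10⁻⁴)(-2.64) = -2.0 × 10⁻³ → UNSTABLE
  107–194 m: −αΔT+βΔS = −(2.5 × 10⁻⁴)(-4.6)+(7.1 × 10⁻⁴)(+1.19) = 2.0 × 10⁻³ → stable
The 18–107 m interval has Δρ < 0: lighter water underlies denser water.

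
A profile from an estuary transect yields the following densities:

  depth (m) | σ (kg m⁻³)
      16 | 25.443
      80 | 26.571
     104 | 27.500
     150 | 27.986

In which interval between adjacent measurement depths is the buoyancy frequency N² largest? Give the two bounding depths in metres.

80–104 m

Compute the density gradient over each adjacent pair:
  16–80 m: Δρ/Δz = 1.128/64 = 0.018 kg m⁻⁴
  80–104 m: Δρ/Δz = 0.929/24 = 0.039 kg m⁻⁴
  104–150 m: Δρ/Δz = 0.486/46 = 0.011 kg m⁻⁴
The largest gradient is in the 80–104 m interval — the pycnocline.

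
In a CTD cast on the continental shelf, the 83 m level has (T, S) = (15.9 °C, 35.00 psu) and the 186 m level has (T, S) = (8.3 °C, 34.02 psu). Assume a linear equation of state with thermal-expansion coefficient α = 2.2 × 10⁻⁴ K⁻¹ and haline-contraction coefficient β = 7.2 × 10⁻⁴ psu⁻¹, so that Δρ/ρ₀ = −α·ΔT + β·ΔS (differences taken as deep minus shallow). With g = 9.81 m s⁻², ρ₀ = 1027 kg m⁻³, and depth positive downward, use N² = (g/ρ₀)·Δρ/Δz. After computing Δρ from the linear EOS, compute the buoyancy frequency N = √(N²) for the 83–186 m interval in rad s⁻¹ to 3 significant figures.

ΔT = -7.6 K, ΔS = -0.98 psu (deep − shallow).
Δρ/ρ₀ = −αΔT + βΔS = 1.672 × 10⁻³ − 7.056 × 10⁻⁴ = 9.664 × 10⁻⁴, so Δρ ≈ 0.9925 kg m⁻³.
N² = (g/ρ₀)·Δρ/Δz = g·(Δρ/ρ₀)/Δz = 9.81 × 9.664 × 10⁻⁴ / 103 = 9.2043 × 10⁻⁵ s⁻².
N = √(9.2043 × 10⁻⁵) = 9.5939 × 10⁻³ rad s⁻¹ ≈ 9.59 × 10⁻³ rad s⁻¹.

9.59 × 10⁻³ rad s⁻¹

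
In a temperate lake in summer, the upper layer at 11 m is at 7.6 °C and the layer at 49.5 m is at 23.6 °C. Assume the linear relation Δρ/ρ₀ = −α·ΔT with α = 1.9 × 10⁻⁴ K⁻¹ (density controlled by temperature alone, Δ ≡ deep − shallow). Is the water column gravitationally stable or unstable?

ΔT = 23.6 − 7.6 = +16.0 K, so Δρ/ρ₀ = −αΔT = -3.04 × 10⁻³.
Δρ/ρ₀ < 0, so Δρ < 0: deeper water is lighter → statically unstable; the column would overturn.

unstable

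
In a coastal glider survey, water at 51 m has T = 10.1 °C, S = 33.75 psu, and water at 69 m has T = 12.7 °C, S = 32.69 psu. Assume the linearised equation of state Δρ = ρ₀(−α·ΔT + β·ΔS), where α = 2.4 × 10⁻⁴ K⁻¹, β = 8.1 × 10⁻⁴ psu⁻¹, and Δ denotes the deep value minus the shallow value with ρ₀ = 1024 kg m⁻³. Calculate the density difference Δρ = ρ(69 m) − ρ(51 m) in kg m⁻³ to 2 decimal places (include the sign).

ΔT = +2.6 K, ΔS = -1.06 psu (deep − shallow).
Δρ/ρ₀ = −(2.4 × 10⁻⁴)(+2.6) + (8.1 × 10⁻⁴)(-1.06) = -1.4826 × 10⁻³.
Δρ = 1024 × (-1.4826 × 10⁻³) = -1.52 kg m⁻³.
Negative Δρ: lighter below, statically unstable.

-1.52 kg m⁻³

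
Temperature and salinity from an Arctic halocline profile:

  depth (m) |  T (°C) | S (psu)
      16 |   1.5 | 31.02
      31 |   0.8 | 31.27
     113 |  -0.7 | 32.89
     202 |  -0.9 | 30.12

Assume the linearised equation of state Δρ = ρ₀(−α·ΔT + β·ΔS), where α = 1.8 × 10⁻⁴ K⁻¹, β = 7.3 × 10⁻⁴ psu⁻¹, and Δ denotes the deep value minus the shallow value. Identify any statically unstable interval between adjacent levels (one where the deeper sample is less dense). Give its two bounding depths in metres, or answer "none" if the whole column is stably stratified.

Evaluate Δρ/ρ₀ = −αΔT + βΔS across each adjacent pair:
  16–31 m: −αΔT+βΔS = −(1.8 × 10⁻⁴)(-0.7)+(7.3 × 10⁻⁴)(+0.25) = 3.1 × 10⁻⁴ → stable
  31–113 m: −αΔT+βΔS = −(1.8 × 10⁻⁴)(-1.5)+(7.3 × 10⁻⁴)(+1.62) = 1.5 × 10⁻³ → stable
  113–202 m: −αΔT+βΔS = −(1.8 × 10⁻⁴)(-0.2)+(7.3 × 10⁻⁴)(-2.77) = -2.0 × 10⁻³ → UNSTABLE
The 113–202 m interval has Δρ < 0: lighter water underlies denser water.

113–202 m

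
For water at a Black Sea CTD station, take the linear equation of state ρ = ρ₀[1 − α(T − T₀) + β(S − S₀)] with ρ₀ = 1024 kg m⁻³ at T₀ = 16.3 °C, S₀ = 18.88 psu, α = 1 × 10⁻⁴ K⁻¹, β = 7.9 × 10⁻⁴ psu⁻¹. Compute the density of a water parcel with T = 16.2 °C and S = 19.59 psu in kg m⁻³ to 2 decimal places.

T − T₀ = -0.1 K, S − S₀ = +0.71 psu.
Bracket = 1 − α·(-0.1) + β·(+0.71) = 1 + (5.709 × 10⁻⁴) = 1.0005709.
ρ = 1024 × 1.0005709 = 1024.58 kg m⁻³.

1024.58 kg m⁻³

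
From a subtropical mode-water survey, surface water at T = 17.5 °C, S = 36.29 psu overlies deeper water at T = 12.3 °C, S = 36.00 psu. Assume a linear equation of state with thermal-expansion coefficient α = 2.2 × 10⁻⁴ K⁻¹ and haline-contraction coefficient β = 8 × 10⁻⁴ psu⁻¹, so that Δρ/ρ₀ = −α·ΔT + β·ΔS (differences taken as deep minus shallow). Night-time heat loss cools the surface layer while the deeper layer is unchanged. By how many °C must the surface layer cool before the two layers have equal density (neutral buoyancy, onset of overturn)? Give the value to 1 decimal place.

Neutral buoyancy requires Δρ = 0, i.e. −α(T_deep − T_surf′) + β(S_deep − S_surf) = 0.
T_surf′ = T_deep − (β/α)·ΔS = 12.3 − (8 × 10⁻⁴/2.2 × 10⁻⁴)·(-0.29) = 13.355 °C.
Cooling required: 17.5 − (13.355) = 4.145 °C.

4.1 °C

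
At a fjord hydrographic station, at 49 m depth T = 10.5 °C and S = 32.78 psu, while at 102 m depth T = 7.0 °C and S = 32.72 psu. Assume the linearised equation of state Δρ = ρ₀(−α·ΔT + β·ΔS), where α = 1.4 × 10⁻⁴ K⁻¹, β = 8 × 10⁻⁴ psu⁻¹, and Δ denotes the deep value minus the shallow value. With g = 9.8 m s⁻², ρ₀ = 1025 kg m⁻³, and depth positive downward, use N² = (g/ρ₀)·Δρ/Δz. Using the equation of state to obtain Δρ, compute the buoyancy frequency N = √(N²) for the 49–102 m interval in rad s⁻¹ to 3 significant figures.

9.04 × 10⁻³ rad s⁻¹

ΔT = -3.5 K, ΔS = -0.06 psu (deep − shallow).
Δρ/ρ₀ = −αΔT + βΔS = 4.90 × 10⁻⁴ − 4.80 × 10⁻⁵ = 4.42 × 10⁻⁴, so Δρ ≈ 0.4531 kg m⁻³.
N² = (g/ρ₀)·Δρ/Δz = g·(Δρ/ρ₀)/Δz = 9.8 × 4.42 × 10⁻⁴ / 53 = 8.1728 × 10⁻⁵ s⁻².
N = √(8.1728 × 10⁻⁵) = 9.0404 × 10⁻³ rad s⁻¹ ≈ 9.04 × 10⁻³ rad s⁻¹.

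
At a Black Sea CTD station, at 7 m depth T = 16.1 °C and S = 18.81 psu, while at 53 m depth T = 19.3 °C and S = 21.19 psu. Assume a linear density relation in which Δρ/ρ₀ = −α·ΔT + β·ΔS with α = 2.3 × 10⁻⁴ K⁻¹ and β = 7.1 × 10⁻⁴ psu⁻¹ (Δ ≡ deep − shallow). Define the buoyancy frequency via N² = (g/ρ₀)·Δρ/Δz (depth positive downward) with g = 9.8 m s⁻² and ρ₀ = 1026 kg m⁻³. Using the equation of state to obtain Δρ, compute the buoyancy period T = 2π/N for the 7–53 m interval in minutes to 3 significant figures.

7.35 min

ΔT = +3.2 K, ΔS = +2.38 psu (deep − shallow).
Δρ/ρ₀ = −αΔT + βΔS = -7.36 × 10⁻⁴ + 1.6898 × 10⁻³ = 9.538 × 10⁻⁴, so Δρ ≈ 0.9786 kg m⁻³.
N² = (g/ρ₀)·Δρ/Δz = g·(Δρ/ρ₀)/Δz = 9.8 × 9.538 × 10⁻⁴ / 46 = 2.0320 × 10⁻⁴ s⁻².
N = √(2.0320 × 10⁻⁴) = 0.014255 rad s⁻¹ → T = 2π/N = 440.77 s = 7.3462 min ≈ 7.35 min.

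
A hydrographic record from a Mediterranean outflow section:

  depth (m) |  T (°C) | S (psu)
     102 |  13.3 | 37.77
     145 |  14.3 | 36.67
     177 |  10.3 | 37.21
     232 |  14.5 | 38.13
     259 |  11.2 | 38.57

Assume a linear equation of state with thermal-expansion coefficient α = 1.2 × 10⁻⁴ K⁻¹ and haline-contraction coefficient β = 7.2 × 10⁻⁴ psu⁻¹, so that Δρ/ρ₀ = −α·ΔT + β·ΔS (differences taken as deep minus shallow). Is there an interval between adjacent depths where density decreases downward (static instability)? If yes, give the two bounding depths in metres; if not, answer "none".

102–145 m

Evaluate Δρ/ρ₀ = −αΔT + βΔS across each adjacent pair:
  102–145 m: −αΔT+βΔS = −(1.2 × 10⁻⁴)(+1.0)+(7.2 × 10⁻⁴)(-1.10) = -9.1 × 10⁻⁴ → UNSTABLE
  145–177 m: −αΔT+βΔS = −(1.2 × 10⁻⁴)(-4.0)+(7.2 × 10⁻⁴)(+0.54) = 8.7 × 10⁻⁴ → stable
  177–232 m: −αΔT+βΔS = −(1.2 × 10⁻⁴)(+4.2)+(7.2 × 10⁻⁴)(+0.92) = 1.6 × 10⁻⁴ → stable
  232–259 m: −αΔT+βΔS = −(1.2 × 10⁻⁴)(-3.3)+(7.2 × 10⁻⁴)(+0.44) = 7.1 × 10⁻⁴ → stable
The 102–145 m interval has Δρ < 0: lighter water underlies denser water.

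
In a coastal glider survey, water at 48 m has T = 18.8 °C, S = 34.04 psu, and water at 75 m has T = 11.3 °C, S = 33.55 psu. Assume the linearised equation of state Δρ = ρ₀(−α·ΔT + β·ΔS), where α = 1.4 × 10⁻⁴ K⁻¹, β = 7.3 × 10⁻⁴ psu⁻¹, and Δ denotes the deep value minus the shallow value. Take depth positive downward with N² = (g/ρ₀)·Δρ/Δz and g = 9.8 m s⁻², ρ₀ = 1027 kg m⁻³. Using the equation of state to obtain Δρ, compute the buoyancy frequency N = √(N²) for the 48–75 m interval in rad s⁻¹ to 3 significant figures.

ΔT = -7.5 K, ΔS = -0.49 psu (deep − shallow).
Δρ/ρ₀ = −αΔT + βΔS = 1.05 × 10⁻³ − 3.577 × 10⁻⁴ = 6.923 × 10⁻⁴, so Δρ ≈ 0.7110 kg m⁻³.
N² = (g/ρ₀)·Δρ/Δz = g·(Δρ/ρ₀)/Δz = 9.8 × 6.923 × 10⁻⁴ / 27 = 2.5128 × 10⁻⁴ s⁻².
N = √(2.5128 × 10⁻⁴) = 0.015852 rad s⁻¹ ≈ 0.0159 rad s⁻¹.

0.0159 rad s⁻¹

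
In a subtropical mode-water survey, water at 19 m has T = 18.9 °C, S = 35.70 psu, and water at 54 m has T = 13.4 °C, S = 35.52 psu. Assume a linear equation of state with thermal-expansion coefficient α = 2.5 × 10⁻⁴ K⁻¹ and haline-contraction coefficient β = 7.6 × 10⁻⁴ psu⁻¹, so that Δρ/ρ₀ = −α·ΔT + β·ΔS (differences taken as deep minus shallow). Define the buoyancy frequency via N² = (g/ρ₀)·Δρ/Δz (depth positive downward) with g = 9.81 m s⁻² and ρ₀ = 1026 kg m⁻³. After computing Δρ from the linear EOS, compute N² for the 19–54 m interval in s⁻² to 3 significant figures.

3.47 × 10⁻⁴ s⁻²

ΔT = -5.5 K, ΔS = -0.18 psu (deep − shallow).
Δρ/ρ₀ = −αΔT + βΔS = 1.375 × 10⁻³ − 1.368 × 10⁻⁴ = 1.2382 × 10⁻³, so Δρ ≈ 1.270 kg m⁻³.
N² = (g/ρ₀)·Δρ/Δz = g·(Δρ/ρ₀)/Δz = 9.81 × 1.2382 × 10⁻³ / 35 = 3.4705 × 10⁻⁴ s⁻² ≈ 3.47 × 10⁻⁴ s⁻².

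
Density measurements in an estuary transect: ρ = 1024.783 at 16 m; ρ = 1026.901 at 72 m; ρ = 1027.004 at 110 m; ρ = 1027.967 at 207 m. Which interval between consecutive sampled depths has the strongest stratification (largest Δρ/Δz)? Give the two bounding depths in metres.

Compute the density gradient over each adjacent pair:
  16–72 m: Δρ/Δz = 2.118/56 = 0.038 kg m⁻⁴
  72–110 m: Δρ/Δz = 0.103/38 = 2.7 × 10⁻³ kg m⁻⁴
  110–207 m: Δρ/Δz = 0.963/97 = 9.9 × 10⁻³ kg m⁻⁴
The largest gradient is in the 16–72 m interval — the pycnocline.

16–72 m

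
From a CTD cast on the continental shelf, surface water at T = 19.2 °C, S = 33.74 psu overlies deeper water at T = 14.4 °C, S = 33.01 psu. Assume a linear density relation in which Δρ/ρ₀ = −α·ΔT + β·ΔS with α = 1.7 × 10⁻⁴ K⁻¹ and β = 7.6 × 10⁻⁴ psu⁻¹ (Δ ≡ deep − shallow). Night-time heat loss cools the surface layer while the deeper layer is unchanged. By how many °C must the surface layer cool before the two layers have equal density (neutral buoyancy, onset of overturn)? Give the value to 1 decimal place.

1.5 °C

Neutral buoyancy requires Δρ = 0, i.e. −α(T_deep − T_surf′) + β(S_deep − S_surf) = 0.
T_surf′ = T_deep − (β/α)·ΔS = 14.4 − (7.6 × 10⁻⁴/1.7 × 10⁻⁴)·(-0.73) = 17.664 °C.
Cooling required: 19.2 − (17.664) = 1.536 °C.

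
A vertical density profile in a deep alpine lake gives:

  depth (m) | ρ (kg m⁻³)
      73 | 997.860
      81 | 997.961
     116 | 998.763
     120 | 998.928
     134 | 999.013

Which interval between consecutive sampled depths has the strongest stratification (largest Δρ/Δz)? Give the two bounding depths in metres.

116–120 m

Compute the density gradient over each adjacent pair:
  73–81 m: Δρ/Δz = 0.101/8 = 0.013 kg m⁻⁴
  81–116 m: Δρ/Δz = 0.802/35 = 0.023 kg m⁻⁴
  116–120 m: Δρ/Δz = 0.165/4 = 0.041 kg m⁻⁴
  120–134 m: Δρ/Δz = 0.085/14 = 6.1 × 10⁻³ kg m⁻⁴
The largest gradient is in the 116–120 m interval — the pycnocline.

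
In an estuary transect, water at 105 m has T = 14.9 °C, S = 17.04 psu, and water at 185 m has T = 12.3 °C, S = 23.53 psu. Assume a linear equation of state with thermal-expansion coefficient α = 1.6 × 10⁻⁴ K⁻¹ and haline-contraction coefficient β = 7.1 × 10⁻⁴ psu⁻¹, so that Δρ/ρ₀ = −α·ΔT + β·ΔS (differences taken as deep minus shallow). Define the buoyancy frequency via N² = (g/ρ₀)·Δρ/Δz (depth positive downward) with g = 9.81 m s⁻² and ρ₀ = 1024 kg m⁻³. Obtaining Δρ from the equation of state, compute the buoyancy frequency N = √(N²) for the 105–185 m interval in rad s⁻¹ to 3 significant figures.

ΔT = -2.6 K, ΔS = +6.49 psu (deep − shallow).
Δρ/ρ₀ = −αΔT + βΔS = 4.16 × 10⁻⁴ + 4.6079 × 10⁻³ = 5.0239 × 10⁻³, so Δρ ≈ 5.144 kg m⁻³.
N² = (g/ρ₀)·Δρ/Δz = g·(Δρ/ρ₀)/Δz = 9.81 × 5.0239 × 10⁻³ / 80 = 6.1606 × 10⁻⁴ s⁻².
N = √(6.1606 × 10⁻⁴) = 0.024821 rad s⁻¹ ≈ 0.0248 rad s⁻¹.

0.0248 rad s⁻¹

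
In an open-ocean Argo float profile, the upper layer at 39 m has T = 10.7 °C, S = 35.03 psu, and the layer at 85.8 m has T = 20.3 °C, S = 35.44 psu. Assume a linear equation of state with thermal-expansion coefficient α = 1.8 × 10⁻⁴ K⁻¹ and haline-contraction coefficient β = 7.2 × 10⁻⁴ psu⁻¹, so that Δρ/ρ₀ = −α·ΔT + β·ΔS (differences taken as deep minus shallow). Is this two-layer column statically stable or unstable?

unstable

ΔT = 20.3 − 10.7 = +9.6 K and ΔS = 35.44 − 35.03 = +0.41 psu (deep − shallow).
−αΔT = -1.728 × 10⁻³; βΔS = 2.952 × 10⁻⁴; sum Δρ/ρ₀ = -1.4328 × 10⁻³.
Δρ/ρ₀ < 0, so Δρ < 0: deeper water is lighter → statically unstable; the column would overturn.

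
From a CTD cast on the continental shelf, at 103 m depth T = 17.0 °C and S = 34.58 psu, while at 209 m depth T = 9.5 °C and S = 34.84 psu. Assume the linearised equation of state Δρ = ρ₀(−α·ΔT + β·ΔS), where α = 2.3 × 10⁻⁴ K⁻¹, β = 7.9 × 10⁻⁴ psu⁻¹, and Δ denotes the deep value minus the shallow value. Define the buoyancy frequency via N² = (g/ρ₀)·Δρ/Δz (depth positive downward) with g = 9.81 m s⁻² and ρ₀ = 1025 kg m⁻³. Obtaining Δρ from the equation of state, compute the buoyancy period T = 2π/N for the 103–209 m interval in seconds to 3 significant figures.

470 s

ΔT = -7.5 K, ΔS = +0.26 psu (deep − shallow).
Δρ/ρ₀ = −αΔT + βΔS = 1.725 × 10⁻³ + 2.054 × 10⁻⁴ = 1.9304 × 10⁻³, so Δρ ≈ 1.979 kg m⁻³.
N² = (g/ρ₀)·Δρ/Δz = g·(Δρ/ρ₀)/Δz = 9.81 × 1.9304 × 10⁻³ / 106 = 1.7865 × 10⁻⁴ s⁻².
N = √(1.7865 × 10⁻⁴) = 0.013366 rad s⁻¹ → T = 2π/N = 470.09 s ≈ 470 s.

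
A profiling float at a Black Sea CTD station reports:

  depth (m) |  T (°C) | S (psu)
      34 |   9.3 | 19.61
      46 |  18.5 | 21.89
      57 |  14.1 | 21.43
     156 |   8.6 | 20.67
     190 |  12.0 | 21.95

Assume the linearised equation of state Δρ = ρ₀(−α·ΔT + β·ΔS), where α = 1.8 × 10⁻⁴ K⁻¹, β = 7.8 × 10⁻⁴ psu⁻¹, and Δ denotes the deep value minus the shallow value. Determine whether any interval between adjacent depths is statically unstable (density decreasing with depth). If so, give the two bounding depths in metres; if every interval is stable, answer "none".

none

Evaluate Δρ/ρ₀ = −αΔT + βΔS across each adjacent pair:
  34–46 m: −αΔT+βΔS = −(1.8 × 10⁻⁴)(+9.2)+(7.8 × 10⁻⁴)(+2.28) = 1.2 × 10⁻⁴ → stable
  46–57 m: −αΔT+βΔS = −(1.8 × 10⁻⁴)(-4.4)+(7.8 × 10⁻⁴)(-0.46) = 4.3 × 10⁻⁴ → stable
  57–156 m: −αΔT+βΔS = −(1.8 × 10⁻⁴)(-5.5)+(7.8 × 10⁻⁴)(-0.76) = 4.0 × 10⁻⁴ → stable
  156–190 m: −αΔT+βΔS = −(1.8 × 10⁻⁴)(+3.4)+(7.8 × 10⁻⁴)(+1.28) = 3.9 × 10⁻⁴ → stable
Every interval has Δρ > 0: the column is stably stratified throughout.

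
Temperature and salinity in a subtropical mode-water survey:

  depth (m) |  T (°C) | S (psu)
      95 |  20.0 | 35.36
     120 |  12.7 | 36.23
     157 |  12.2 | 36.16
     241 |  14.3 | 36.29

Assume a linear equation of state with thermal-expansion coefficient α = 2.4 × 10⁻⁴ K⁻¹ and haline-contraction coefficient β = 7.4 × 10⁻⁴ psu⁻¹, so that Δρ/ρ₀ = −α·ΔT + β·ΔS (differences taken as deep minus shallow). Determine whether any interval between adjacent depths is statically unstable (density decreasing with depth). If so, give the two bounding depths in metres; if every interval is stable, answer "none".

Evaluate Δρ/ρ₀ = −αΔT + βΔS across each adjacent pair:
  95–120 m: −αΔT+βΔS = −(2.4 × 10⁻⁴)(-7.3)+(7.4 × 10⁻⁴)(+0.87) = 2.4 × 10⁻³ → stable
  120–157 m: −αΔT+βΔS = −(2.4 × 10⁻⁴)(-0.5)+(7.4 × 10⁻⁴)(-0.07) = 6.8 × 10⁻⁵ → stable
  157–241 m: −αΔT+βΔS = −(2.4 × 10⁻⁴)(+2.1)+(7.4 × 10⁻⁴)(+0.13) = -4.1 × 10⁻⁴ → UNSTABLE
The 157–241 m interval has Δρ < 0: lighter water underlies denser water.

157–241 m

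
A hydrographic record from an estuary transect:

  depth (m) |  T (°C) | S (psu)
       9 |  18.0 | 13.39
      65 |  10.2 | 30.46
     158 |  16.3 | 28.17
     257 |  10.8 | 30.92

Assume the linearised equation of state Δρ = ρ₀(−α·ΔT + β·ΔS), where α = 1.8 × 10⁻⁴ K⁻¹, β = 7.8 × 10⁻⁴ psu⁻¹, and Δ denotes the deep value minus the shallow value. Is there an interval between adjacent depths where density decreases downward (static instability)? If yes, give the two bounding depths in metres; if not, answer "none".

Evaluate Δρ/ρ₀ = −αΔT + βΔS across each adjacent pair:
  9–65 m: −αΔT+βΔS = −(1.8 × 10⁻⁴)(-7.8)+(7.8 × 10⁻⁴)(+17.07) = 0.015 → stable
  65–158 m: −αΔT+βΔS = −(1.8 × 10⁻⁴)(+6.1)+(7.8 × 10⁻⁴)(-2.29) = -2.9 × 10⁻³ → UNSTABLE
  158–257 m: −αΔT+βΔS = −(1.8 × 10⁻⁴)(-5.5)+(7.8 × 10⁻⁴)(+2.75) = 3.1 × 10⁻³ → stable
The 65–158 m interval has Δρ < 0: lighter water underlies denser water.

65–158 m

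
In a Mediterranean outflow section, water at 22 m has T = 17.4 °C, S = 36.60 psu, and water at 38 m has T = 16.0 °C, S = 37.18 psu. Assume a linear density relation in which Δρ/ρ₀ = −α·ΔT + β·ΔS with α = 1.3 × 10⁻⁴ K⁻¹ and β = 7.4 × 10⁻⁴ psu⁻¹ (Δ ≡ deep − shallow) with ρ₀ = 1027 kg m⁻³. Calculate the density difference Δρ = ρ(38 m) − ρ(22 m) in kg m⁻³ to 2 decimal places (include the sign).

+0.63 kg m⁻³

ΔT = -1.4 K, ΔS = +0.58 psu (deep − shallow).
Δρ/ρ₀ = −(1.3 × 10⁻⁴)(-1.4) + (7.4 × 10⁻⁴)(+0.58) = 6.112 × 10⁻⁴.
Δρ = 1027 × (6.112 × 10⁻⁴) = +0.63 kg m⁻³.
Positive Δρ: denser below, stable.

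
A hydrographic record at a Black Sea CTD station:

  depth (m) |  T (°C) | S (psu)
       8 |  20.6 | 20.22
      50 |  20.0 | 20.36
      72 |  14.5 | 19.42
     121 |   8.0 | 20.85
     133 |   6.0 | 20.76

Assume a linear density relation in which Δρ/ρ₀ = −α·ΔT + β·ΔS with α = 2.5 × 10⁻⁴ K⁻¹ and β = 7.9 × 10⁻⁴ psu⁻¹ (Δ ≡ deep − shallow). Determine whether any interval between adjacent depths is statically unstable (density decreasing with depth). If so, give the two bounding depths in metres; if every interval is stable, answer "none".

Evaluate Δρ/ρ₀ = −αΔT + βΔS across each adjacent pair:
  8–50 m: −αΔT+βΔS = −(2.5 × 10⁻⁴)(-0.6)+(7.9 × 10⁻⁴)(+0.14) = 2.6 × 10⁻⁴ → stable
  50–72 m: −αΔT+βΔS = −(2.5 × 10⁻⁴)(-5.5)+(7.9 × 10⁻⁴)(-0.94) = 6.3 × 10⁻⁴ → stable
  72–121 m: −αΔT+βΔS = −(2.5 × 10⁻⁴)(-6.5)+(7.9 × 10⁻⁴)(+1.43) = 2.8 × 10⁻³ → stable
  121–133 m: −αΔT+βΔS = −(2.5 × 10⁻⁴)(-2.0)+(7.9 × 10⁻⁴)(-0.09) = 4.3 × 10⁻⁴ → stable
Every interval has Δρ > 0: the column is stably stratified throughout.

none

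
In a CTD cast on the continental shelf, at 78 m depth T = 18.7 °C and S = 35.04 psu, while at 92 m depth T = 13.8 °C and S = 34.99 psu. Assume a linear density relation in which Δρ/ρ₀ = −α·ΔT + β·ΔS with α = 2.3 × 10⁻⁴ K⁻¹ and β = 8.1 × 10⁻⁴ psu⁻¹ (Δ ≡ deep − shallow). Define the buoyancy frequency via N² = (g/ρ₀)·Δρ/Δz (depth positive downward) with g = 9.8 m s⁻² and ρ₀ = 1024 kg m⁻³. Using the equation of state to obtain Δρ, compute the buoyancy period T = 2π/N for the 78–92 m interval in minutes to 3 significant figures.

ΔT = -4.9 K, ΔS = -0.05 psu (deep − shallow).
Δρ/ρ₀ = −αΔT + βΔS = 1.127 × 10⁻³ − 4.05 × 10⁻⁵ = 1.0865 × 10⁻³, so Δρ ≈ 1.113 kg m⁻³.
N² = (g/ρ₀)·Δρ/Δz = g·(Δρ/ρ₀)/Δz = 9.8 × 1.0865 × 10⁻³ / 14 = 7.6055 × 10⁻⁴ s⁻².
N = √(7.6055 × 10⁻⁴) = 0.027578 rad s⁻¹ → T = 2π/N = 227.83 s = 3.7972 min ≈ 3.80 min.

3.80 min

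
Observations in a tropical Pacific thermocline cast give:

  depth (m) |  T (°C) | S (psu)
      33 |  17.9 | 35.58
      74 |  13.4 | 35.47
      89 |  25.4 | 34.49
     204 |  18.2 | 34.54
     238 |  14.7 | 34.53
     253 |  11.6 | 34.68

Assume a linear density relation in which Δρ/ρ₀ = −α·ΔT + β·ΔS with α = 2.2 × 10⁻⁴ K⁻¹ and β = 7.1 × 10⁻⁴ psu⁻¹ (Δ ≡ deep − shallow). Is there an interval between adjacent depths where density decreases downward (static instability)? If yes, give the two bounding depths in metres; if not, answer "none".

74–89 m

Evaluate Δρ/ρ₀ = −αΔT + βΔS across each adjacent pair:
  33–74 m: −αΔT+βΔS = −(2.2 × 10⁻⁴)(-4.5)+(7.1 × 10⁻⁴)(-0.11) = 9.1 × 10⁻⁴ → stable
  74–89 m: −αΔT+βΔS = −(2.2 × 10⁻⁴)(+12.0)+(7.1 × 10⁻⁴)(-0.98) = -3.3 × 10⁻³ → UNSTABLE
  89–204 m: −αΔT+βΔS = −(2.2 × 10⁻⁴)(-7.2)+(7.1 × 10⁻⁴)(+0.05) = 1.6 × 10⁻³ → stable
  204–238 m: −αΔT+βΔS = −(2.2 × 10⁻⁴)(-3.5)+(7.1 × 10⁻⁴)(-0.01) = 7.6 × 10⁻⁴ → stable
  238–253 m: −αΔT+βΔS = −(2.2 × 10⁻⁴)(-3.1)+(7.1 × 10⁻⁴)(+0.15) = 7.9 × 10⁻⁴ → stable
The 74–89 m interval has Δρ < 0: lighter water underlies denser water.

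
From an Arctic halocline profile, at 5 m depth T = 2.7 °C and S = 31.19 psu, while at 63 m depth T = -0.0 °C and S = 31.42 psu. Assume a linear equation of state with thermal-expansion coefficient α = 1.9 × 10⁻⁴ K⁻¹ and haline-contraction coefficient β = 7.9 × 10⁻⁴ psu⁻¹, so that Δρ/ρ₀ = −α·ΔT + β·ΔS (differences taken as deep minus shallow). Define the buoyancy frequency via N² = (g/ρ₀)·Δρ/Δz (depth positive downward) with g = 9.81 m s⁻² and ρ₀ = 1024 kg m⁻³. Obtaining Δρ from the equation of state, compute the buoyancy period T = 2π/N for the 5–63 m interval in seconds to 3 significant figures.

580 s

ΔT = -2.7 K, ΔS = +0.23 psu (deep − shallow).
Δρ/ρ₀ = −αΔT + βΔS = 5.13 × 10⁻⁴ + 1.817 × 10⁻⁴ = 6.947 × 10⁻⁴, so Δρ ≈ 0.7114 kg m⁻³.
N² = (g/ρ₀)·Δρ/Δz = g·(Δρ/ρ₀)/Δz = 9.81 × 6.947 × 10⁻⁴ / 58 = 1.1750 × 10⁻⁴ s⁻².
N = √(1.1750 × 10⁻⁴) = 0.010840 rad s⁻¹ → T = 2π/N = 579.63 s ≈ 580 s.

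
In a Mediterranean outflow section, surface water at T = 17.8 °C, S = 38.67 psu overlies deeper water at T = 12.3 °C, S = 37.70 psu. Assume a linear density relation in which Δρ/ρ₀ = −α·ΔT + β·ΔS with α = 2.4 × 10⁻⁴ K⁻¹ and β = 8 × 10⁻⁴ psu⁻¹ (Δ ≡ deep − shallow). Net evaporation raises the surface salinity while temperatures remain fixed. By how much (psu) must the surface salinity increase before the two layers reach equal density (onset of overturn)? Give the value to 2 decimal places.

Neutral buoyancy requires −α(T_deep − T_surf) + β(S_deep − S_surf′) = 0.
S_surf′ = S_deep − (α/β)·ΔT = 37.70 − (2.4 × 10⁻⁴/8 × 10⁻⁴)·(-5.5) = 39.3500 psu.
Increase required: 39.3500 − 38.67 = 0.6800 psu.

0.68 psu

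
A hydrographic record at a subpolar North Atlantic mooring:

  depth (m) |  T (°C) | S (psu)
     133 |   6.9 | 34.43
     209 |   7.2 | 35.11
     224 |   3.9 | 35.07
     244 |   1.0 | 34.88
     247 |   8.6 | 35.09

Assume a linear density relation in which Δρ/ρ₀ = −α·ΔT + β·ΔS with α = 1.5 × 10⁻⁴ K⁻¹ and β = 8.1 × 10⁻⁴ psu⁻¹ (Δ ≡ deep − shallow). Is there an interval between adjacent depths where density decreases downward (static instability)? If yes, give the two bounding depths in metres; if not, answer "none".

244–247 m

Evaluate Δρ/ρ₀ = −αΔT + βΔS across each adjacent pair:
  133–209 m: −αΔT+βΔS = −(1.5 × 10⁻⁴)(+0.3)+(8.1 × 10⁻⁴)(+0.68) = 5.1 × 10⁻⁴ → stable
  209–224 m: −αΔT+βΔS = −(1.5 × 10⁻⁴)(-3.3)+(8.1 × 10⁻⁴)(-0.04) = 4.6 × 10⁻⁴ → stable
  224–244 m: −αΔT+βΔS = −(1.5 × 10⁻⁴)(-2.9)+(8.1 × 10⁻⁴)(-0.19) = 2.8 × 10⁻⁴ → stable
  244–247 m: −αΔT+βΔS = −(1.5 × 10⁻⁴)(+7.6)+(8.1 × 10⁻⁴)(+0.21) = -9.7 × 10⁻⁴ → UNSTABLE
The 244–247 m interval has Δρ < 0: lighter water underlies denser water.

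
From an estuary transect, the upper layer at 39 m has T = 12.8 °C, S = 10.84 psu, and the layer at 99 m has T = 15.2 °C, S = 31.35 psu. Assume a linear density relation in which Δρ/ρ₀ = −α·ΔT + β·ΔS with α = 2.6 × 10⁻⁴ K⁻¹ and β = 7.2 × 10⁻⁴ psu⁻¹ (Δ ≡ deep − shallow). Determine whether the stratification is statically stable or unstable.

ΔT = 15.2 − 12.8 = +2.4 K and ΔS = 31.35 − 10.84 = +20.51 psu (deep − shallow).
−αΔT = -6.24 × 10⁻⁴; βΔS = 0.0147672; sum Δρ/ρ₀ = 0.0141432.
Δρ/ρ₀ > 0, so Δρ > 0: deeper water is denser → statically stable.

stable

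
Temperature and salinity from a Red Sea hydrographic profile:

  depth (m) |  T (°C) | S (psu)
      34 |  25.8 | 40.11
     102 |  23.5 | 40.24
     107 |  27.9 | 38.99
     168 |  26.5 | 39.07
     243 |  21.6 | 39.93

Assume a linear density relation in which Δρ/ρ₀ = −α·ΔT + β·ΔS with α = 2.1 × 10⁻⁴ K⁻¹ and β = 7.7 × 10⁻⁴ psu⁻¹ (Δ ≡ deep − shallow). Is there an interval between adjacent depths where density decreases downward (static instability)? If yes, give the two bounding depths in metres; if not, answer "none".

102–107 m

Evaluate Δρ/ρ₀ = −αΔT + βΔS across each adjacent pair:
  34–102 m: −αΔT+βΔS = −(2.1 × 10⁻⁴)(-2.3)+(7.7 × 10⁻⁴)(+0.13) = 5.8 × 10⁻⁴ → stable
  102–107 m: −αΔT+βΔS = −(2.1 × 10⁻⁴)(+4.4)+(7.7 × 10⁻⁴)(-1.25) = -1.9 × 10⁻³ → UNSTABLE
  107–168 m: −αΔT+βΔS = −(2.1 × 10⁻⁴)(-1.4)+(7.7 × 10⁻⁴)(+0.08) = 3.6 × 10⁻⁴ → stable
  168–243 m: −αΔT+βΔS = −(2.1 × 10⁻⁴)(-4.9)+(7.7 × 10⁻⁴)(+0.86) = 1.7 × 10⁻³ → stable
The 102–107 m interval has Δρ < 0: lighter water underlies denser water.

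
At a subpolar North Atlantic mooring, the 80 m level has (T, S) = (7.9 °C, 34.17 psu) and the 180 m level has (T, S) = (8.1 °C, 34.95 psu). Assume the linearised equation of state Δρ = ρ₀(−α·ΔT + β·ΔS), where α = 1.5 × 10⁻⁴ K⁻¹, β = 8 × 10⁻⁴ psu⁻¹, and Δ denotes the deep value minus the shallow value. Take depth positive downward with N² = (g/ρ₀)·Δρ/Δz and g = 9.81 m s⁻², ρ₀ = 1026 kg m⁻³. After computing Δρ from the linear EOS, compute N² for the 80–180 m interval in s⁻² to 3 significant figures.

5.83 × 10⁻⁵ s⁻²

ΔT = +0.2 K, ΔS = +0.78 psu (deep − shallow).
Δρ/ρ₀ = −αΔT + βΔS = -3.00 × 10⁻⁵ + 6.24 × 10⁻⁴ = 5.94 × 10⁻⁴, so Δρ ≈ 0.6094 kg m⁻³.
N² = (g/ρ₀)·Δρ/Δz = g·(Δρ/ρ₀)/Δz = 9.81 × 5.94 × 10⁻⁴ / 100 = 5.8271 × 10⁻⁵ s⁻² ≈ 5.83 × 10⁻⁵ s⁻².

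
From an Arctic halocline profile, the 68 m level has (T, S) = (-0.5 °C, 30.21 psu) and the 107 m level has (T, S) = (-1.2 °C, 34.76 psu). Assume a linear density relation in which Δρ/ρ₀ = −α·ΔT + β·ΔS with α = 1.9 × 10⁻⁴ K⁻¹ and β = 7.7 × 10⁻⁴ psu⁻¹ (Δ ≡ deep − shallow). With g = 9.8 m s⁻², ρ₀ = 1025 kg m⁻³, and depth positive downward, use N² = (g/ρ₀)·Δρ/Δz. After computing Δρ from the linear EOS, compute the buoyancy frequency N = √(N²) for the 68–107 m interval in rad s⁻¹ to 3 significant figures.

0.0302 rad s⁻¹

ΔT = -0.7 K, ΔS = +4.55 psu (deep − shallow).
Δρ/ρ₀ = −αΔT + βΔS = 1.33 × 10⁻⁴ + 3.5035 × 10⁻³ = 3.6365 × 10⁻³, so Δρ ≈ 3.727 kg m⁻³.
N² = (g/ρ₀)·Δρ/Δz = g·(Δρ/ρ₀)/Δz = 9.8 × 3.6365 × 10⁻³ / 39 = 9.1379 × 10⁻⁴ s⁻².
N = √(9.1379 × 10⁻⁴) = 0.030229 rad s⁻¹ ≈ 0.0302 rad s⁻¹.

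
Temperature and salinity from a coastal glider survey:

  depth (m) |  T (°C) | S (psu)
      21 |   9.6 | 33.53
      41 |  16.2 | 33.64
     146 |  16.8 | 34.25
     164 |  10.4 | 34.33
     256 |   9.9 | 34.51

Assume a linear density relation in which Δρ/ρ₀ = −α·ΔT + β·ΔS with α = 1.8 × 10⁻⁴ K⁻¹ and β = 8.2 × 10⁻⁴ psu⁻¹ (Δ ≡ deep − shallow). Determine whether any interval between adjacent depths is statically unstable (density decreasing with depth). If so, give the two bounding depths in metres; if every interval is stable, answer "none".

Evaluate Δρ/ρ₀ = −αΔT + βΔS across each adjacent pair:
  21–41 m: −αΔT+βΔS = −(1.8 × 10⁻⁴)(+6.6)+(8.2 × 10⁻⁴)(+0.11) = -1.1 × 10⁻³ → UNSTABLE
  41–146 m: −αΔT+βΔS = −(1.8 × 10⁻⁴)(+0.6)+(8.2 × 10⁻⁴)(+0.61) = 3.9 × 10⁻⁴ → stable
  146–164 m: −αΔT+βΔS = −(1.8 × 10⁻⁴)(-6.4)+(8.2 × 10⁻⁴)(+0.08) = 1.2 × 10⁻³ → stable
  164–256 m: −αΔT+βΔS = −(1.8 × 10⁻⁴)(-0.5)+(8.2 × 10⁻⁴)(+0.18) = 2.4 × 10⁻⁴ → stable
The 21–41 m interval has Δρ < 0: lighter water underlies denser water.

21–41 m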